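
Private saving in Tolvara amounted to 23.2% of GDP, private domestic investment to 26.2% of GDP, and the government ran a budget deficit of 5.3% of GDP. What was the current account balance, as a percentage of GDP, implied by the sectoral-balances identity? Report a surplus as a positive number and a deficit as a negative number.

-8.3

By the sectoral-balances identity, CA = (S_private - I) + (T - G).
Private balance = 23.2 - 26.2 = -3.0
Government balance (T - G) = -5.3
CA = -3.0 + (-5.3) = -8.3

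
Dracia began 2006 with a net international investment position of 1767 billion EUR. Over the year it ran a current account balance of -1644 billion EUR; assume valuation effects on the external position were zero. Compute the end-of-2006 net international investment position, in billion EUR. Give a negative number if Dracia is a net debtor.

With no valuation effects, change in NIIP = current account = -1644
End-of-year NIIP = 1767 + (-1644) = 123

123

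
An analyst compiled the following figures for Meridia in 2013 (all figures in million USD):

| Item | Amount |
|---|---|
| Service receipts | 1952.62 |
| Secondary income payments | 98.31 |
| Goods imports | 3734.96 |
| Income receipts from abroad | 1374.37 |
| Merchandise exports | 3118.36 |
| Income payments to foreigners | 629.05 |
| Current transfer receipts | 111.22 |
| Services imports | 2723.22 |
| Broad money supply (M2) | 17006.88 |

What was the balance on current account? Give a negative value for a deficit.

Goods balance = 3118.36 - 3734.96 = -616.60
Services balance = 1952.62 - 2723.22 = -770.60
Trade balance (goods + services) = -616.60 + (-770.60) = -1387.20
Net primary income = 1374.37 - 629.05 = 745.32
Net secondary income = 111.22 - 98.31 = 12.91
Current account = -1387.20 + 745.32 + 12.91 = -628.97

-628.97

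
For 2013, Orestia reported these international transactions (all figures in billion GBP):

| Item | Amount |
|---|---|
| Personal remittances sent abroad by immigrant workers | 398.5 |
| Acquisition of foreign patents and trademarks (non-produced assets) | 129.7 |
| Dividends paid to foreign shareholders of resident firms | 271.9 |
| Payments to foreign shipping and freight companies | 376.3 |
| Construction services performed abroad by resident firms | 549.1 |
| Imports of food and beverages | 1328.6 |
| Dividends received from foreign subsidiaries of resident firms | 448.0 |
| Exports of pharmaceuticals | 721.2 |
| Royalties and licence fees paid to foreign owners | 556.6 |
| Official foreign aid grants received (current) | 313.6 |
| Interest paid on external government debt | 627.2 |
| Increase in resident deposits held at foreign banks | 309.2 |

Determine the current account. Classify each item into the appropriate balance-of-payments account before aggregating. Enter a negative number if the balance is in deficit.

Goods: 721.2 - 1328.6 = -607.4
Services: -376.3 + 549.1 - 556.6 = -383.8
Primary income: 448.0 - 271.9 - 627.2 = -451.1
Secondary income: -398.5 + 313.6 = -84.9
Current account = (-607.4) + (-383.8) + (-451.1) + (-84.9) = -1527.2
(Excluded from the current account — capital account: acquisition of foreign patents and trademarks (non-produced assets) 129.7; financial account: increase in resident deposits held at foreign banks 309.2.)

-1527.2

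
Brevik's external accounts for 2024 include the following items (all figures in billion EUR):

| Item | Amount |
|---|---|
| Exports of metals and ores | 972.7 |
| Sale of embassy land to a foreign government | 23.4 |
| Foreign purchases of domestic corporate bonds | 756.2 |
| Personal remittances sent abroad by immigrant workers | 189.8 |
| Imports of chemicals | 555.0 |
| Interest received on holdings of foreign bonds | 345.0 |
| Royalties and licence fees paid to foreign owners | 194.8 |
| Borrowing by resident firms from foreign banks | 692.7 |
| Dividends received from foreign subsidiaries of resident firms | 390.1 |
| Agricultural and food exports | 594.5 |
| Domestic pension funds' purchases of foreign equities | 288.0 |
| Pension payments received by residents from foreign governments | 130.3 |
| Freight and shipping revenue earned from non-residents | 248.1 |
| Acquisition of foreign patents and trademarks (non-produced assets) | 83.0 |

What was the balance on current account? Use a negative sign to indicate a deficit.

1741.1

Goods: 972.7 - 555.0 + 594.5 = 1012.2
Services: -194.8 + 248.1 = 53.3
Primary income: 345.0 + 390.1 = 735.1
Secondary income: 130.3 - 189.8 = -59.5
Current account = 1012.2 + 53.3 + 735.1 + (-59.5) = 1741.1
(Excluded from the current account — capital account: sale of embassy land to a foreign government 23.4, acquisition of foreign patents and trademarks (non-produced assets) 83.0; financial account: foreign purchases of domestic corporate bonds 756.2, borrowing by resident firms from foreign banks 692.7, domestic pension funds' purchases of foreign equities 288.0.)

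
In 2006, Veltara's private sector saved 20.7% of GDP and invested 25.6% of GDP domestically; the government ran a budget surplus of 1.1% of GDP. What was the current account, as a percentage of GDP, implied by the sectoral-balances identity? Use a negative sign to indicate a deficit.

By the sectoral-balances identity, CA = (S_private - I) + (T - G).
Private balance = 20.7 - 25.6 = -4.9
Government balance (T - G) = 1.1
CA = -4.9 + 1.1 = -3.8

-3.8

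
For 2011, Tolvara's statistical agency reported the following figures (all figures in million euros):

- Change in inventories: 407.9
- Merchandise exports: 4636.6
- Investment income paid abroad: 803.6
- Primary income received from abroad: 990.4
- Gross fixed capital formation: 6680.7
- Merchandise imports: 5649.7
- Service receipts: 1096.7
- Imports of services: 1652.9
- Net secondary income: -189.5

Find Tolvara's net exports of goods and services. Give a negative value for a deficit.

Goods balance = 4636.6 - 5649.7 = -1013.1
Services balance = 1096.7 - 1652.9 = -556.2
Trade balance (goods + services) = -1013.1 + (-556.2) = -1569.3

-1569.3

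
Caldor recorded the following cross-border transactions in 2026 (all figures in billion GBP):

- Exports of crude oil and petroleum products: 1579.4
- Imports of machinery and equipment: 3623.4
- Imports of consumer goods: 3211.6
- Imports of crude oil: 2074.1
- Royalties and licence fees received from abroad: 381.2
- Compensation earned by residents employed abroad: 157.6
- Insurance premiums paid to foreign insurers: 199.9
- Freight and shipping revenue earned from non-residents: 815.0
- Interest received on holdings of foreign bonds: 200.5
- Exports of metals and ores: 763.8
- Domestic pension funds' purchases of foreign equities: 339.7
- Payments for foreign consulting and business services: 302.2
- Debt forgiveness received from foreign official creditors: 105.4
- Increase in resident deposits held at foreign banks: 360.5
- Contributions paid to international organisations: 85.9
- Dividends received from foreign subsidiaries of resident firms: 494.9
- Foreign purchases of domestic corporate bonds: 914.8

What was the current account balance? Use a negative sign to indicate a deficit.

-5104.7

Goods: -3623.4 + 1579.4 + 763.8 - 2074.1 - 3211.6 = -6565.9
Services: 815.0 - 302.2 + 381.2 - 199.9 = 694.1
Primary income: 200.5 + 157.6 + 494.9 = 853.0
Secondary income: -85.9
Current account = (-6565.9) + 694.1 + 853.0 + (-85.9) = -5104.7
(Excluded from the current account — financial account: domestic pension funds' purchases of foreign equities 339.7, increase in resident deposits held at foreign banks 360.5, foreign purchases of domestic corporate bonds 914.8; capital account: debt forgiveness received from foreign official creditors 105.4.)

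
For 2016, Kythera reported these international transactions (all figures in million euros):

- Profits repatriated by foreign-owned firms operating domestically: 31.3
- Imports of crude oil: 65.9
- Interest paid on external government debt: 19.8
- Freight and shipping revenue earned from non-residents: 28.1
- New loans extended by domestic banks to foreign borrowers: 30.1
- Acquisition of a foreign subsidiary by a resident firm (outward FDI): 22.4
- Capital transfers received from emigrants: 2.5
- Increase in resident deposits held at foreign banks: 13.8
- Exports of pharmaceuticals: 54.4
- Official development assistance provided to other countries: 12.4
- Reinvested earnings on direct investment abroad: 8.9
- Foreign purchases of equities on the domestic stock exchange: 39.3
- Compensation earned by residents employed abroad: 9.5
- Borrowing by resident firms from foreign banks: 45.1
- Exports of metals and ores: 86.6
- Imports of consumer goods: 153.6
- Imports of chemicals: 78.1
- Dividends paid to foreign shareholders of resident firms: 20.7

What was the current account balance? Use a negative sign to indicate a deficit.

-194.3

Goods: 54.4 - 65.9 - 153.6 - 78.1 + 86.6 = -156.6
Services: 28.1
Primary income: -31.3 - 19.8 + 8.9 + 9.5 - 20.7 = -53.4
Secondary income: -12.4
Current account = (-156.6) + 28.1 + (-53.4) + (-12.4) = -194.3
(Excluded from the current account — financial account: new loans extended by domestic banks to foreign borrowers 30.1, acquisition of a foreign subsidiary by a resident firm (outward FDI) 22.4, increase in resident deposits held at foreign banks 13.8, foreign purchases of equities on the domestic stock exchange 39.3, borrowing by resident firms from foreign banks 45.1; capital account: capital transfers received from emigrants 2.5.)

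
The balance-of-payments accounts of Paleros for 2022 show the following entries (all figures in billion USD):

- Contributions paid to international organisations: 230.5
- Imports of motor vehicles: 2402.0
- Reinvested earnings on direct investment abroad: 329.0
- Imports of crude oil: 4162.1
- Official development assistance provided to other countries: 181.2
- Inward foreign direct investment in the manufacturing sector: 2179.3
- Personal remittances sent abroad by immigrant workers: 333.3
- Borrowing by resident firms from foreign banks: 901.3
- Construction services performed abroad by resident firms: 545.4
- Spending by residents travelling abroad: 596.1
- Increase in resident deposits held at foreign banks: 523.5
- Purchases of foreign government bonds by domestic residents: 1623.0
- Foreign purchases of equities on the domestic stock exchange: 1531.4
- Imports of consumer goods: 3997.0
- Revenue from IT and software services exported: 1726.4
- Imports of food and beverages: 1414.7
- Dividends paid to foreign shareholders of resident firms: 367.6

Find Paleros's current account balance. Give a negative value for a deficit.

Goods: -2402.0 - 1414.7 - 3997.0 - 4162.1 = -11975.8
Services: 1726.4 - 596.1 + 545.4 = 1675.7
Primary income: 329.0 - 367.6 = -38.6
Secondary income: -230.5 - 333.3 - 181.2 = -745.0
Current account = (-11975.8) + 1675.7 + (-38.6) + (-745.0) = -11083.7
(Excluded from the current account — financial account: inward foreign direct investment in the manufacturing sector 2179.3, borrowing by resident firms from foreign banks 901.3, increase in resident deposits held at foreign banks 523.5, purchases of foreign government bonds by domestic residents 1623.0, foreign purchases of equities on the domestic stock exchange 1531.4.)

-11083.7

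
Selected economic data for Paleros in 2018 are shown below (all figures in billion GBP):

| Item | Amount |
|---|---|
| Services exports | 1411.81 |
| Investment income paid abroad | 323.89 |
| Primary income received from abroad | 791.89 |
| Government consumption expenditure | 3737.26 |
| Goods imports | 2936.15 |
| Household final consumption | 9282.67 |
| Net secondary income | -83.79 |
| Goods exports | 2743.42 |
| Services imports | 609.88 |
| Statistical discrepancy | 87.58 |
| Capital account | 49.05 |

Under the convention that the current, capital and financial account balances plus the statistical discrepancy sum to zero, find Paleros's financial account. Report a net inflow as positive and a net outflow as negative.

Goods balance = 2743.42 - 2936.15 = -192.73
Services balance = 1411.81 - 609.88 = 801.93
Trade balance (goods + services) = -192.73 + 801.93 = 609.20
Net primary income = 791.89 - 323.89 = 468.00
Net secondary income = -83.79
Current account = 609.20 + 468.00 + (-83.79) = 993.41
Financial account = -(993.41 + 49.05 + 87.58) = -1130.04

-1130.04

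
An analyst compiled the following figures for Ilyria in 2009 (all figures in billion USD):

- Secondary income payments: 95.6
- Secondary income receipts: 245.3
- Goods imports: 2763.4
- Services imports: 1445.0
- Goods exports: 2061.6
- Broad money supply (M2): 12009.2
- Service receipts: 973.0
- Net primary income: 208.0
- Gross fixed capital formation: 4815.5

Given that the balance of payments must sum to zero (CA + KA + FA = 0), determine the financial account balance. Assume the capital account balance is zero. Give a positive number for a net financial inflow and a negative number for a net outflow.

Goods balance = 2061.6 - 2763.4 = -701.8
Services balance = 973.0 - 1445.0 = -472.0
Trade balance (goods + services) = -701.8 + (-472.0) = -1173.8
Net primary income = 208.0
Net secondary income = 245.3 - 95.6 = 149.7
Current account = -1173.8 + 208.0 + 149.7 = -816.1
Financial account = -(-816.1) = 816.1

816.1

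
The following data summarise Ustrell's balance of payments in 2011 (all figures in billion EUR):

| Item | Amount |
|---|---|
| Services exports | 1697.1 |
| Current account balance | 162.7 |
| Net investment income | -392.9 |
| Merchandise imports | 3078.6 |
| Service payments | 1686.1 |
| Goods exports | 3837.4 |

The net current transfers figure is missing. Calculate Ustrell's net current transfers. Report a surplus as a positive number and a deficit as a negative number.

-214.2

Current account = goods balance + services balance + net primary income + net secondary income
Sum of the known components = 376.9
Net current transfers = CA - (known components) = 162.7 - 376.9 = -214.2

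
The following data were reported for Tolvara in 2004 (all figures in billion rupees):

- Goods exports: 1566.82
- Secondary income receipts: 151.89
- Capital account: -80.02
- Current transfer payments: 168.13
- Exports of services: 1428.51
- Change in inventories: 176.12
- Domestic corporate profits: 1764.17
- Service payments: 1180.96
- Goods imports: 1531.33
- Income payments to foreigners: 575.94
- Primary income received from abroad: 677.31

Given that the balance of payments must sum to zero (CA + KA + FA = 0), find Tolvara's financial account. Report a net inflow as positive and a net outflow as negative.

-288.15

Goods balance = 1566.82 - 1531.33 = 35.49
Services balance = 1428.51 - 1180.96 = 247.55
Trade balance (goods + services) = 35.49 + 247.55 = 283.04
Net primary income = 677.31 - 575.94 = 101.37
Net secondary income = 151.89 - 168.13 = -16.24
Current account = 283.04 + 101.37 + (-16.24) = 368.17
Financial account = -(368.17 + (-80.02)) = -288.15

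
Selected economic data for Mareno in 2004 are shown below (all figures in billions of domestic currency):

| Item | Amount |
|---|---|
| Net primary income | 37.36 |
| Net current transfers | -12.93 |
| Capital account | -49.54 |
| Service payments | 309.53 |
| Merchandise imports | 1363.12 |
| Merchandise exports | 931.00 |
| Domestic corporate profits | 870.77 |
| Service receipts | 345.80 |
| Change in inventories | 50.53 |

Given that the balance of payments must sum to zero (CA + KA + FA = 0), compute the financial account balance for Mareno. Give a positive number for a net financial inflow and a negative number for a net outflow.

Goods balance = 931.00 - 1363.12 = -432.12
Services balance = 345.80 - 309.53 = 36.27
Trade balance (goods + services) = -432.12 + 36.27 = -395.85
Net primary income = 37.36
Net secondary income = -12.93
Current account = -395.85 + 37.36 + (-12.93) = -371.42
Financial account = -(-371.42 + (-49.54)) = 420.96

420.96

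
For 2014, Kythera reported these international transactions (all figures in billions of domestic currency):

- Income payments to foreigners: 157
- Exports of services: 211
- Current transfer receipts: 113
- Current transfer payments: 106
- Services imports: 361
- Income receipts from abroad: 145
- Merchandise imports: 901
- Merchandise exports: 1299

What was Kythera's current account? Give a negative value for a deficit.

Goods balance = 1299 - 901 = 398
Services balance = 211 - 361 = -150
Trade balance (goods + services) = 398 + (-150) = 248
Net primary income = 145 - 157 = -12
Net secondary income = 113 - 106 = 7
Current account = 248 + (-12) + 7 = 243

243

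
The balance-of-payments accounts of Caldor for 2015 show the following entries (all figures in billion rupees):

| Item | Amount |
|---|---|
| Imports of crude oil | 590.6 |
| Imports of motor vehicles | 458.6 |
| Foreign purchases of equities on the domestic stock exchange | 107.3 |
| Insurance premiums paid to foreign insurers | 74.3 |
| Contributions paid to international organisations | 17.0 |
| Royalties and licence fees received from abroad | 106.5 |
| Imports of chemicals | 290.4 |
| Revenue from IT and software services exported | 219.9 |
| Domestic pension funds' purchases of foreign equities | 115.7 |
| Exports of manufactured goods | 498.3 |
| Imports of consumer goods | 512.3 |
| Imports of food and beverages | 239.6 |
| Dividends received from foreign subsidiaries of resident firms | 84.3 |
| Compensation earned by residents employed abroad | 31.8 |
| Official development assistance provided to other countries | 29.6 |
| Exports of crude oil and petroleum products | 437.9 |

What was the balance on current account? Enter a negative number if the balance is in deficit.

Goods: -458.6 - 590.6 - 239.6 - 512.3 + 498.3 + 437.9 - 290.4 = -1155.3
Services: 219.9 - 74.3 + 106.5 = 252.1
Primary income: 31.8 + 84.3 = 116.1
Secondary income: -29.6 - 17.0 = -46.6
Current account = (-1155.3) + 252.1 + 116.1 + (-46.6) = -833.7
(Excluded from the current account — financial account: foreign purchases of equities on the domestic stock exchange 107.3, domestic pension funds' purchases of foreign equities 115.7.)

-833.7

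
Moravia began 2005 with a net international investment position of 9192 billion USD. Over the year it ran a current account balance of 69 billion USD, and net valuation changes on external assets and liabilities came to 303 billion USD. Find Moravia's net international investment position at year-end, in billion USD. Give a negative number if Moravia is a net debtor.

9564

Change in NIIP = current account + net valuation change = 69 + 303 = 372
End-of-year NIIP = 9192 + 372 = 9564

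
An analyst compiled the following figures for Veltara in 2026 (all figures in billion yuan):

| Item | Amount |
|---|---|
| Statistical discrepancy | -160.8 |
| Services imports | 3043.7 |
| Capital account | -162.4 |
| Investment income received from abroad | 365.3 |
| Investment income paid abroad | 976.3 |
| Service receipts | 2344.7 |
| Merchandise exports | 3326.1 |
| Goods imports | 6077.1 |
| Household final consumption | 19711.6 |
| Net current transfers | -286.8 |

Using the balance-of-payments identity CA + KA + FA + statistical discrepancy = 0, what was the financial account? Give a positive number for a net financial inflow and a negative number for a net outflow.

4671.0

Goods balance = 3326.1 - 6077.1 = -2751.0
Services balance = 2344.7 - 3043.7 = -699.0
Trade balance (goods + services) = -2751.0 + (-699.0) = -3450.0
Net primary income = 365.3 - 976.3 = -611.0
Net secondary income = -286.8
Current account = -3450.0 + (-611.0) + (-286.8) = -4347.8
Financial account = -(-4347.8 + (-162.4) + (-160.8)) = 4671.0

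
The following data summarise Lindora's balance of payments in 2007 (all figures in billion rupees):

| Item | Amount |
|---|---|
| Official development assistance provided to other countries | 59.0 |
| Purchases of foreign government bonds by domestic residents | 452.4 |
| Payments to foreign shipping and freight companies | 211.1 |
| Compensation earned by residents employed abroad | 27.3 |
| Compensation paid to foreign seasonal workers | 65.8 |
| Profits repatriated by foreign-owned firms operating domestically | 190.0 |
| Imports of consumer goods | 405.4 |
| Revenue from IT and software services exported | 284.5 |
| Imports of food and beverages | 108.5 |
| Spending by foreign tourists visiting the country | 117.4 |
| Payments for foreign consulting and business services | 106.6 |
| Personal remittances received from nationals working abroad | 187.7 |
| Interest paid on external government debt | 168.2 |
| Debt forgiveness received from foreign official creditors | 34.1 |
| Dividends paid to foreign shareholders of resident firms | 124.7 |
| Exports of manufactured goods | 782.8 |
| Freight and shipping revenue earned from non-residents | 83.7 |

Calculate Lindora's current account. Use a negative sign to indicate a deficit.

Goods: -108.5 - 405.4 + 782.8 = 268.9
Services: 83.7 + 284.5 - 211.1 - 106.6 + 117.4 = 167.9
Primary income: 27.3 - 190.0 - 124.7 - 168.2 - 65.8 = -521.4
Secondary income: -59.0 + 187.7 = 128.7
Current account = 268.9 + 167.9 + (-521.4) + 128.7 = 44.1
(Excluded from the current account — financial account: purchases of foreign government bonds by domestic residents 452.4; capital account: debt forgiveness received from foreign official creditors 34.1.)

44.1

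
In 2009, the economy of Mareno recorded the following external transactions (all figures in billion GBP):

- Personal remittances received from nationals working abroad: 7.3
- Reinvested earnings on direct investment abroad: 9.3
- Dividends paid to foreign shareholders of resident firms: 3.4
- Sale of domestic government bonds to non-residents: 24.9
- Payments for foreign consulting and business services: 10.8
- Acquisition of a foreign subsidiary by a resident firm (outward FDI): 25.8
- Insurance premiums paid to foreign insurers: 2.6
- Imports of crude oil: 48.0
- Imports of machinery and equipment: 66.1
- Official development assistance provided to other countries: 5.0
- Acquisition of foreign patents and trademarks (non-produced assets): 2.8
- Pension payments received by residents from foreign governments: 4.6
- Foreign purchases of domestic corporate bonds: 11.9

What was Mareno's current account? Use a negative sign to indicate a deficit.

Goods: -48.0 - 66.1 = -114.1
Services: -2.6 - 10.8 = -13.4
Primary income: -3.4 + 9.3 = 5.9
Secondary income: 7.3 - 5.0 + 4.6 = 6.9
Current account = (-114.1) + (-13.4) + 5.9 + 6.9 = -114.7
(Excluded from the current account — financial account: sale of domestic government bonds to non-residents 24.9, acquisition of a foreign subsidiary by a resident firm (outward FDI) 25.8, foreign purchases of domestic corporate bonds 11.9; capital account: acquisition of foreign patents and trademarks (non-produced assets) 2.8.)

-114.7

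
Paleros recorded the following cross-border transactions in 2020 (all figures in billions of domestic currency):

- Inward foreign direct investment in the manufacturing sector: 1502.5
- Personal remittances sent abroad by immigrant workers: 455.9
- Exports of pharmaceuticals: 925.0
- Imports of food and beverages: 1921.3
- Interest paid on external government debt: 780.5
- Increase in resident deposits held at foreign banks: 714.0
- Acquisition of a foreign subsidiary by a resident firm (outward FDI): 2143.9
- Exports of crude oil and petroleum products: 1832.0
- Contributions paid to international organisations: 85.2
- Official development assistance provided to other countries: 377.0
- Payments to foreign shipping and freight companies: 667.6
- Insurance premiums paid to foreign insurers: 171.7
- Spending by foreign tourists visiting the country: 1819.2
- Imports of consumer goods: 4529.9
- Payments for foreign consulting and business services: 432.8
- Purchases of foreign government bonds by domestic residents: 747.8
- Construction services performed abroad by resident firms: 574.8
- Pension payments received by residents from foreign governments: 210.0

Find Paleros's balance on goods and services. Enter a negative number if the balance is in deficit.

Goods: 1832.0 + 925.0 - 1921.3 - 4529.9 = -3694.2
Services: -667.6 + 574.8 + 1819.2 - 171.7 - 432.8 = 1121.9
Trade balance = -3694.2 + 1121.9 = -2572.3
(Excluded from the trade balance — financial account: inward foreign direct investment in the manufacturing sector 1502.5, increase in resident deposits held at foreign banks 714.0, acquisition of a foreign subsidiary by a resident firm (outward FDI) 2143.9, purchases of foreign government bonds by domestic residents 747.8; secondary income: personal remittances sent abroad by immigrant workers 455.9, contributions paid to international organisations 85.2, official development assistance provided to other countries 377.0, pension payments received by residents from foreign governments 210.0; primary income: interest paid on external government debt 780.5.)

-2572.3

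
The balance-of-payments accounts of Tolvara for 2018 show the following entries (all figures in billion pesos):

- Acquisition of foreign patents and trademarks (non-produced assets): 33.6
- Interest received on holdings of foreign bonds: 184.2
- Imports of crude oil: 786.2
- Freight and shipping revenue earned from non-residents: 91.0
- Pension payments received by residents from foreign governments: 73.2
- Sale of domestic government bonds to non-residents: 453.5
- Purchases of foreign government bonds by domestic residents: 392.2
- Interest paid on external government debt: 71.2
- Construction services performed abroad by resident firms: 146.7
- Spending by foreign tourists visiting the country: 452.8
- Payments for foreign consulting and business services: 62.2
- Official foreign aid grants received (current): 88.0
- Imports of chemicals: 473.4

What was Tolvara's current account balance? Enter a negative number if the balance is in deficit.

Goods: -473.4 - 786.2 = -1259.6
Services: 452.8 + 146.7 - 62.2 + 91.0 = 628.3
Primary income: -71.2 + 184.2 = 113.0
Secondary income: 73.2 + 88.0 = 161.2
Current account = (-1259.6) + 628.3 + 113.0 + 161.2 = -357.1
(Excluded from the current account — capital account: acquisition of foreign patents and trademarks (non-produced assets) 33.6; financial account: sale of domestic government bonds to non-residents 453.5, purchases of foreign government bonds by domestic residents 392.2.)

-357.1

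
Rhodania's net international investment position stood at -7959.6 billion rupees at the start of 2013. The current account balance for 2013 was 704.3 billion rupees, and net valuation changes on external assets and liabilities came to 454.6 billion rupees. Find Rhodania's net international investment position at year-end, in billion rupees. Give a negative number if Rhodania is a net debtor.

-6800.7

Change in NIIP = current account + net valuation change = 704.3 + 454.6 = 1158.9
End-of-year NIIP = -7959.6 + 1158.9 = -6800.7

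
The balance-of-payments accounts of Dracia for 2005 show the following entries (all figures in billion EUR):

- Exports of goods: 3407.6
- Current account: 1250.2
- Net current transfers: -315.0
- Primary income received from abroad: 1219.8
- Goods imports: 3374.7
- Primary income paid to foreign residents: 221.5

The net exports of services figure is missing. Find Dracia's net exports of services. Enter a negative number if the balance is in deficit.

Current account = goods balance + services balance + net primary income + net secondary income
Sum of the known components = 716.2
Net exports of services = CA - (known components) = 1250.2 - 716.2 = 534.0

534.0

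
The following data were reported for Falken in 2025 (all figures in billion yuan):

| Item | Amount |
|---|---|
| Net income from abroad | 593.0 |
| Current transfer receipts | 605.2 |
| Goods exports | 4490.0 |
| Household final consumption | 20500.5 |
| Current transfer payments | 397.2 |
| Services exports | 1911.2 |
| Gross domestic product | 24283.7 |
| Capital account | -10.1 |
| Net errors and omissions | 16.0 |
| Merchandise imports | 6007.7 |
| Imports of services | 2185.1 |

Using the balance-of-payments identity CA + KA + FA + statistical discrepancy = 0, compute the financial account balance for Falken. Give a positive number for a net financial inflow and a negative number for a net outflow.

Goods balance = 4490.0 - 6007.7 = -1517.7
Services balance = 1911.2 - 2185.1 = -273.9
Trade balance (goods + services) = -1517.7 + (-273.9) = -1791.6
Net primary income = 593.0
Net secondary income = 605.2 - 397.2 = 208.0
Current account = -1791.6 + 593.0 + 208.0 = -990.6
Financial account = -(-990.6 + (-10.1) + 16.0) = 984.7

984.7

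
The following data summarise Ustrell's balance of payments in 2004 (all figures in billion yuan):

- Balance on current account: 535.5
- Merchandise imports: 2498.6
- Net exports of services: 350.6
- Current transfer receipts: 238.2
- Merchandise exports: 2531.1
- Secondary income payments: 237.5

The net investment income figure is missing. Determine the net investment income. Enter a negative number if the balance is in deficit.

Current account = goods balance + services balance + net primary income + net secondary income
Sum of the known components = 383.8
Net investment income = CA - (known components) = 535.5 - 383.8 = 151.7

151.7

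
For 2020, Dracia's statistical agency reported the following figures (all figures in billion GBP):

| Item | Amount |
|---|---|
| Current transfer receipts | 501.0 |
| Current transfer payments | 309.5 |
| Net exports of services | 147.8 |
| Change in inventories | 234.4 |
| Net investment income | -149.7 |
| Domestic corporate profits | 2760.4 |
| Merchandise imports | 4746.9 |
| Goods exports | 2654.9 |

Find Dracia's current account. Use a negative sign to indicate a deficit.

-1902.4

Goods balance = 2654.9 - 4746.9 = -2092.0
Services balance = 147.8
Trade balance (goods + services) = -2092.0 + 147.8 = -1944.2
Net primary income = -149.7
Net secondary income = 501.0 - 309.5 = 191.5
Current account = -1944.2 + (-149.7) + 191.5 = -1902.4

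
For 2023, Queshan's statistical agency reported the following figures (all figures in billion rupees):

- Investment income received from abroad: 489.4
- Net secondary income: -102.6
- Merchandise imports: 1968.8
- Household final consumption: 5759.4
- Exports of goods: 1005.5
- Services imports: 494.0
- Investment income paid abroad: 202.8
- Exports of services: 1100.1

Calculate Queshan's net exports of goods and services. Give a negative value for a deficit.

Goods balance = 1005.5 - 1968.8 = -963.3
Services balance = 1100.1 - 494.0 = 606.1
Trade balance (goods + services) = -963.3 + 606.1 = -357.2

-357.2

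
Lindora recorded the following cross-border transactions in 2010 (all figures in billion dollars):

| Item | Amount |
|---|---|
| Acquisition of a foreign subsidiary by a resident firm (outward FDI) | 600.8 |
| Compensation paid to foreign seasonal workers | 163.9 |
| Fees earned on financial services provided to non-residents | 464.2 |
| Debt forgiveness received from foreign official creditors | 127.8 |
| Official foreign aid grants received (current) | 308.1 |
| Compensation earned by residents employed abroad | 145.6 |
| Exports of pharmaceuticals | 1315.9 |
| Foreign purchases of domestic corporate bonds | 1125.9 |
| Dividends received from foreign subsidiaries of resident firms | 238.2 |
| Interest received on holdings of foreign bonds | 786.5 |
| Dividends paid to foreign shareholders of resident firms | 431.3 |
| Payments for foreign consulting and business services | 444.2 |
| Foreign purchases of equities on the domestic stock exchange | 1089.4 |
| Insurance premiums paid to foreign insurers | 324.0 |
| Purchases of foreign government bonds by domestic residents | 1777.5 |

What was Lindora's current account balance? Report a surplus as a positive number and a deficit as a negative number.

Goods: 1315.9
Services: -324.0 - 444.2 + 464.2 = -304.0
Primary income: 238.2 - 431.3 + 786.5 - 163.9 + 145.6 = 575.1
Secondary income: 308.1
Current account = 1315.9 + (-304.0) + 575.1 + 308.1 = 1895.1
(Excluded from the current account — financial account: acquisition of a foreign subsidiary by a resident firm (outward FDI) 600.8, foreign purchases of domestic corporate bonds 1125.9, foreign purchases of equities on the domestic stock exchange 1089.4, purchases of foreign government bonds by domestic residents 1777.5; capital account: debt forgiveness received from foreign official creditors 127.8.)

1895.1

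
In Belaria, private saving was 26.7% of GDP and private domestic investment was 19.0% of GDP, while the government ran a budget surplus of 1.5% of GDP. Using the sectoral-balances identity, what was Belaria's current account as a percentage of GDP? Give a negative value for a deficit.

By the sectoral-balances identity, CA = (S_private - I) + (T - G).
Private balance = 26.7 - 19.0 = 7.7
Government balance (T - G) = 1.5
CA = 7.7 + 1.5 = 9.2

9.2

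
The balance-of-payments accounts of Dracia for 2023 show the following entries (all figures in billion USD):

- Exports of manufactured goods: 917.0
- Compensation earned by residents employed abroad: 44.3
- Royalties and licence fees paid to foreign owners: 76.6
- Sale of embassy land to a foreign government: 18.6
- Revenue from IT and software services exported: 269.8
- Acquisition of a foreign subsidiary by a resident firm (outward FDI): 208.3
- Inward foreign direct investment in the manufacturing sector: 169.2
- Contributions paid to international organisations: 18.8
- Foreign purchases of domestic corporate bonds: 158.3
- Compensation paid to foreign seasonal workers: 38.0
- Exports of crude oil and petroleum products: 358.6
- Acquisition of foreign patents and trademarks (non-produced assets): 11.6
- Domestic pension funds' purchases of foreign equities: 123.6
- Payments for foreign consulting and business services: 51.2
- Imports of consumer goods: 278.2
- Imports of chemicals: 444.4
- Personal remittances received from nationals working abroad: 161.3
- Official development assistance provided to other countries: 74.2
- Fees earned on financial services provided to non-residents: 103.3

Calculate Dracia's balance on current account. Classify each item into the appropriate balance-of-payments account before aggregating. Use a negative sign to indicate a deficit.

872.9

Goods: -278.2 - 444.4 + 917.0 + 358.6 = 553.0
Services: 103.3 + 269.8 - 51.2 - 76.6 = 245.3
Primary income: 44.3 - 38.0 = 6.3
Secondary income: -74.2 + 161.3 - 18.8 = 68.3
Current account = 553.0 + 245.3 + 6.3 + 68.3 = 872.9
(Excluded from the current account — capital account: sale of embassy land to a foreign government 18.6, acquisition of foreign patents and trademarks (non-produced assets) 11.6; financial account: acquisition of a foreign subsidiary by a resident firm (outward FDI) 208.3, inward foreign direct investment in the manufacturing sector 169.2, foreign purchases of domestic corporate bonds 158.3, domestic pension funds' purchases of foreign equities 123.6.)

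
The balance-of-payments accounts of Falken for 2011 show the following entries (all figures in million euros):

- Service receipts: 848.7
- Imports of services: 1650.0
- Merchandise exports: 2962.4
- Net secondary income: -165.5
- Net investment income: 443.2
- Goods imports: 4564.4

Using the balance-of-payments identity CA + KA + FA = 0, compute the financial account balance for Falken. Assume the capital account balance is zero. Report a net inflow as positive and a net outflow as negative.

2125.6

Goods balance = 2962.4 - 4564.4 = -1602.0
Services balance = 848.7 - 1650.0 = -801.3
Trade balance (goods + services) = -1602.0 + (-801.3) = -2403.3
Net primary income = 443.2
Net secondary income = -165.5
Current account = -2403.3 + 443.2 + (-165.5) = -2125.6
Financial account = -(-2125.6) = 2125.6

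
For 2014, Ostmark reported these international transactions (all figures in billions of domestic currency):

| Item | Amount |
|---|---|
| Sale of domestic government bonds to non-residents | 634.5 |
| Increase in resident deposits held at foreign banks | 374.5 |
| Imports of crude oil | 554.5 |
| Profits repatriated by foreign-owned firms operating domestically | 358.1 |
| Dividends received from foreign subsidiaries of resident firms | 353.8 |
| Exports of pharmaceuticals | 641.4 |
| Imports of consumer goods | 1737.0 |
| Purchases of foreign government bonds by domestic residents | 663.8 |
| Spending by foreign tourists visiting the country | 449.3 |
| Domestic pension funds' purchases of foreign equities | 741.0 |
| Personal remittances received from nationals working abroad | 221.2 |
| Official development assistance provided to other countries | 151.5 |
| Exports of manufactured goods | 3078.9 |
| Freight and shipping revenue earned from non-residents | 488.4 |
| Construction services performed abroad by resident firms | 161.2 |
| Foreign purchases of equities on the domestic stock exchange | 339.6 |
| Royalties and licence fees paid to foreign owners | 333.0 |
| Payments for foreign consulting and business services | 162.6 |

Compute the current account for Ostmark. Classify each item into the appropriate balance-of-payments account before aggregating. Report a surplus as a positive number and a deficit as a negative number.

Goods: -554.5 + 3078.9 + 641.4 - 1737.0 = 1428.8
Services: 449.3 + 161.2 - 333.0 + 488.4 - 162.6 = 603.3
Primary income: 353.8 - 358.1 = -4.3
Secondary income: -151.5 + 221.2 = 69.7
Current account = 1428.8 + 603.3 + (-4.3) + 69.7 = 2097.5
(Excluded from the current account — financial account: sale of domestic government bonds to non-residents 634.5, increase in resident deposits held at foreign banks 374.5, purchases of foreign government bonds by domestic residents 663.8, domestic pension funds' purchases of foreign equities 741.0, foreign purchases of equities on the domestic stock exchange 339.6.)

2097.5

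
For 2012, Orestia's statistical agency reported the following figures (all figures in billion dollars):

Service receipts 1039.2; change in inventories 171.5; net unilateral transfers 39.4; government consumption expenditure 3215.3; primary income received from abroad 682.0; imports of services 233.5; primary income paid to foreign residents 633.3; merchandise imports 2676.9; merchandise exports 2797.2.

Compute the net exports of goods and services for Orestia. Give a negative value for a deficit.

926.0

Goods balance = 2797.2 - 2676.9 = 120.3
Services balance = 1039.2 - 233.5 = 805.7
Trade balance (goods + services) = 120.3 + 805.7 = 926.0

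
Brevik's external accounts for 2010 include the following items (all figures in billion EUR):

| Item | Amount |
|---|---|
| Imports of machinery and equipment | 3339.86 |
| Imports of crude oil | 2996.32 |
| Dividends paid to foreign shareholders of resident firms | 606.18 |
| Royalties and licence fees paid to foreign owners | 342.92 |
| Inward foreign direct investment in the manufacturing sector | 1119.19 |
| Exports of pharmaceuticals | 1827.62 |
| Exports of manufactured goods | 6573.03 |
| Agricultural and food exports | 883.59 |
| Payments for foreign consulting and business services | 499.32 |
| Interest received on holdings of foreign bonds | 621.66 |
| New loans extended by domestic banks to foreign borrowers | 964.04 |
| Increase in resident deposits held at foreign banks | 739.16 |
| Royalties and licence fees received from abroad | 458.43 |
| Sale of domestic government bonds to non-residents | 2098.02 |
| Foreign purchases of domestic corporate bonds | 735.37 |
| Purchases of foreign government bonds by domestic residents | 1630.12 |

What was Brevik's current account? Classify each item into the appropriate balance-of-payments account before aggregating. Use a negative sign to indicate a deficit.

2579.73

Goods: -3339.86 + 1827.62 + 883.59 + 6573.03 - 2996.32 = 2948.06
Services: -342.92 - 499.32 + 458.43 = -383.81
Primary income: -606.18 + 621.66 = 15.48
Current account = 2948.06 + (-383.81) + 15.48 = 2579.73
(Excluded from the current account — financial account: inward foreign direct investment in the manufacturing sector 1119.19, new loans extended by domestic banks to foreign borrowers 964.04, increase in resident deposits held at foreign banks 739.16, sale of domestic government bonds to non-residents 2098.02, foreign purchases of domestic corporate bonds 735.37, purchases of foreign government bonds by domestic residents 1630.12.)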